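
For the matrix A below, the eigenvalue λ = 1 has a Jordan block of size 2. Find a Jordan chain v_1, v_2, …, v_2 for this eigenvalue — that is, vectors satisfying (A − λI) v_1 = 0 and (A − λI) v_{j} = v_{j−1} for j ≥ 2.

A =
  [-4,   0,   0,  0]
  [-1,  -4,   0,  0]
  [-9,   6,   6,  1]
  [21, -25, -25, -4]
A Jordan chain for λ = 1 of length 2:
v_1 = (0, 0, 5, -25)ᵀ
v_2 = (0, 0, 1, 0)ᵀ

Let N = A − (1)·I. We want v_2 with N^2 v_2 = 0 but N^1 v_2 ≠ 0; then v_{j-1} := N · v_j for j = 2, …, 2.

Pick v_2 = (0, 0, 1, 0)ᵀ.
Then v_1 = N · v_2 = (0, 0, 5, -25)ᵀ.

Sanity check: (A − (1)·I) v_1 = (0, 0, 0, 0)ᵀ = 0. ✓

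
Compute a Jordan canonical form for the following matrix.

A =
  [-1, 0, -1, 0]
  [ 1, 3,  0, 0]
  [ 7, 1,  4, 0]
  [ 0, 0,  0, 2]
J_3(2) ⊕ J_1(2)

The characteristic polynomial is
  det(x·I − A) = x^4 - 8*x^3 + 24*x^2 - 32*x + 16 = (x - 2)^4

Eigenvalues and multiplicities (the geometric multiplicity of λ is n − rank(A − λI), which equals the number of Jordan blocks for λ):
  λ = 2: algebraic multiplicity = 4, geometric multiplicity = 2

Determining the block sizes for each eigenvalue:
  λ = 2: with am = 4 and gm = 2, the partition is not yet determined (e.g. several partitions of 4 into 2 parts exist). Let N = A − (2)·I. Computing rank(N^1) = 2, rank(N^2) = 1, rank(N^3) = 0; the number of blocks of size ≥ j is rank(N^{j−1}) − rank(N^j), giving [2, 1, 1]. So we have 1 block(s) of size 3, 1 block(s) of size 1 → block sizes [3, 1]

Assembling the blocks gives a Jordan form
J =
  [2, 1, 0, 0]
  [0, 2, 1, 0]
  [0, 0, 2, 0]
  [0, 0, 0, 2]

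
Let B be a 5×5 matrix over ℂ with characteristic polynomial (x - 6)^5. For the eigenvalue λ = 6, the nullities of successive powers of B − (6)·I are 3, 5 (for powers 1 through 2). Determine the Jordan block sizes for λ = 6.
Block sizes for λ = 6: [2, 2, 1]

From the dimensions of kernels of powers, the number of Jordan blocks of size at least j is d_j − d_{j−1} where d_j = dim ker(N^j) (with d_0 = 0). Computing the differences gives [3, 2].
The number of blocks of size exactly k is (#blocks of size ≥ k) − (#blocks of size ≥ k + 1), so the partition is: 1 block(s) of size 1, 2 block(s) of size 2.
In nonincreasing order the block sizes are [2, 2, 1].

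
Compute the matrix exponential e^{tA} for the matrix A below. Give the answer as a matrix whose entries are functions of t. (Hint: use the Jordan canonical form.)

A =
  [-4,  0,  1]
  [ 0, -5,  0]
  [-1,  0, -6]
e^{tA} =
  [t*exp(-5*t) + exp(-5*t), 0, t*exp(-5*t)]
  [0, exp(-5*t), 0]
  [-t*exp(-5*t), 0, -t*exp(-5*t) + exp(-5*t)]

Strategy: write A = P · J · P⁻¹ where J is a Jordan canonical form, so e^{tA} = P · e^{tJ} · P⁻¹, and e^{tJ} can be computed block-by-block.

A has Jordan form
J =
  [-5,  1,  0]
  [ 0, -5,  0]
  [ 0,  0, -5]
(up to reordering of blocks).

Per-block formulas:
  For a 1×1 block at λ = -5: exp(t · [-5]) = [e^(-5t)].
  For a 2×2 Jordan block J_2(-5): exp(t · J_2(-5)) = e^(-5t)·(I + t·N), where N is the 2×2 nilpotent shift.

After assembling e^{tJ} and conjugating by P, we get:

e^{tA} =
  [t*exp(-5*t) + exp(-5*t), 0, t*exp(-5*t)]
  [0, exp(-5*t), 0]
  [-t*exp(-5*t), 0, -t*exp(-5*t) + exp(-5*t)]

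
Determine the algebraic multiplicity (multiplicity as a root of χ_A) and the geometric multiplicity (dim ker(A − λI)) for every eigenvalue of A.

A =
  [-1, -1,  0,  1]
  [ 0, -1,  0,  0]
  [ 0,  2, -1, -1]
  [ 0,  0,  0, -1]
λ = -1: alg = 4, geom = 2

Step 1 — factor the characteristic polynomial to read off the algebraic multiplicities:
  χ_A(x) = (x + 1)^4

Step 2 — compute geometric multiplicities via the rank-nullity identity g(λ) = n − rank(A − λI):
  rank(A − (-1)·I) = 2, so dim ker(A − (-1)·I) = n − 2 = 2

Summary:
  λ = -1: algebraic multiplicity = 4, geometric multiplicity = 2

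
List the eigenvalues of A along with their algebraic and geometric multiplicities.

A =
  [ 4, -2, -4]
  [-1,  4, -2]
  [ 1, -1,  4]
λ = 4: alg = 3, geom = 1

Step 1 — factor the characteristic polynomial to read off the algebraic multiplicities:
  χ_A(x) = (x - 4)^3

Step 2 — compute geometric multiplicities via the rank-nullity identity g(λ) = n − rank(A − λI):
  rank(A − (4)·I) = 2, so dim ker(A − (4)·I) = n − 2 = 1

Summary:
  λ = 4: algebraic multiplicity = 3, geometric multiplicity = 1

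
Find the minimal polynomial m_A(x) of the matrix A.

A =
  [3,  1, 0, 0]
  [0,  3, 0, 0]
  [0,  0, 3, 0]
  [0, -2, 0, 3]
x^2 - 6*x + 9

The characteristic polynomial is χ_A(x) = (x - 3)^4, so the eigenvalues are known. The minimal polynomial is
  m_A(x) = Π_λ (x − λ)^{k_λ}
where k_λ is the size of the *largest* Jordan block for λ (equivalently, the smallest k with (A − λI)^k v = 0 for every generalised eigenvector v of λ).

  λ = 3: largest Jordan block has size 2, contributing (x − 3)^2

So m_A(x) = (x - 3)^2 = x^2 - 6*x + 9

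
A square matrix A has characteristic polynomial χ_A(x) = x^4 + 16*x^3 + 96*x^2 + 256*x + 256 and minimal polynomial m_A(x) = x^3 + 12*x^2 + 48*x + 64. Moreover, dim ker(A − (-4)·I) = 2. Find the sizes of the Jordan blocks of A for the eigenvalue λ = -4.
Block sizes for λ = -4: [3, 1]

Step 1 — from the characteristic polynomial, algebraic multiplicity of λ = -4 is 4. From dim ker(A − (-4)·I) = 2, there are exactly 2 Jordan blocks for λ = -4.
Step 2 — from the minimal polynomial, the factor (x + 4)^3 tells us the largest block for λ = -4 has size 3.
Step 3 — with total size 4, 2 blocks, and largest block 3, the block sizes (in nonincreasing order) are [3, 1].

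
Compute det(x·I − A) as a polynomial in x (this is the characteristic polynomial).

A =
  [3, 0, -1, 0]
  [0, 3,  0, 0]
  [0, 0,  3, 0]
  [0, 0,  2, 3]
x^4 - 12*x^3 + 54*x^2 - 108*x + 81

Expanding det(x·I − A) (e.g. by cofactor expansion or by noting that A is similar to its Jordan form J, which has the same characteristic polynomial as A) gives
  χ_A(x) = x^4 - 12*x^3 + 54*x^2 - 108*x + 81
which factors as (x - 3)^4. The eigenvalues (with algebraic multiplicities) are λ = 3 with multiplicity 4.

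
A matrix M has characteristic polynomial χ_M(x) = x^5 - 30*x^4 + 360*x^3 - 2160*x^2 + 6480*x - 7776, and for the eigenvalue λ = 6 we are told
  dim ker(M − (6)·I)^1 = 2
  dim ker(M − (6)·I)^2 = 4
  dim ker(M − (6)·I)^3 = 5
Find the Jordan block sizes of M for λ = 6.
Block sizes for λ = 6: [3, 2]

From the dimensions of kernels of powers, the number of Jordan blocks of size at least j is d_j − d_{j−1} where d_j = dim ker(N^j) (with d_0 = 0). Computing the differences gives [2, 2, 1].
The number of blocks of size exactly k is (#blocks of size ≥ k) − (#blocks of size ≥ k + 1), so the partition is: 1 block(s) of size 2, 1 block(s) of size 3.
In nonincreasing order the block sizes are [3, 2].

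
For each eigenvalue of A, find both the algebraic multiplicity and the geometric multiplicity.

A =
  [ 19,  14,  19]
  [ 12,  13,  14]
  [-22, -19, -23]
λ = 3: alg = 3, geom = 1

Step 1 — factor the characteristic polynomial to read off the algebraic multiplicities:
  χ_A(x) = (x - 3)^3

Step 2 — compute geometric multiplicities via the rank-nullity identity g(λ) = n − rank(A − λI):
  rank(A − (3)·I) = 2, so dim ker(A − (3)·I) = n − 2 = 1

Summary:
  λ = 3: algebraic multiplicity = 3, geometric multiplicity = 1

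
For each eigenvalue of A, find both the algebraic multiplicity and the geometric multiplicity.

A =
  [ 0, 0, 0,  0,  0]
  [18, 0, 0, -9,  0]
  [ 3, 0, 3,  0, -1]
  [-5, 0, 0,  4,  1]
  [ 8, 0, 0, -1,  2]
λ = 0: alg = 2, geom = 2; λ = 3: alg = 3, geom = 1

Step 1 — factor the characteristic polynomial to read off the algebraic multiplicities:
  χ_A(x) = x^2*(x - 3)^3

Step 2 — compute geometric multiplicities via the rank-nullity identity g(λ) = n − rank(A − λI):
  rank(A − (0)·I) = 3, so dim ker(A − (0)·I) = n − 3 = 2
  rank(A − (3)·I) = 4, so dim ker(A − (3)·I) = n − 4 = 1

Summary:
  λ = 0: algebraic multiplicity = 2, geometric multiplicity = 2
  λ = 3: algebraic multiplicity = 3, geometric multiplicity = 1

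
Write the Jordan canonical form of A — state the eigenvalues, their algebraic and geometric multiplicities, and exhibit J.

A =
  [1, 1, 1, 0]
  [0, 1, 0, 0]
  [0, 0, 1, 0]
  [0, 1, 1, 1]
J_2(1) ⊕ J_1(1) ⊕ J_1(1)

The characteristic polynomial is
  det(x·I − A) = x^4 - 4*x^3 + 6*x^2 - 4*x + 1 = (x - 1)^4

Eigenvalues and multiplicities (the geometric multiplicity of λ is n − rank(A − λI), which equals the number of Jordan blocks for λ):
  λ = 1: algebraic multiplicity = 4, geometric multiplicity = 3

Determining the block sizes for each eigenvalue:
  λ = 1: 3 blocks summing to 4 forces exactly one block of size 2 and the rest size 1 → block sizes [2, 1, 1]

Assembling the blocks gives a Jordan form
J =
  [1, 1, 0, 0]
  [0, 1, 0, 0]
  [0, 0, 1, 0]
  [0, 0, 0, 1]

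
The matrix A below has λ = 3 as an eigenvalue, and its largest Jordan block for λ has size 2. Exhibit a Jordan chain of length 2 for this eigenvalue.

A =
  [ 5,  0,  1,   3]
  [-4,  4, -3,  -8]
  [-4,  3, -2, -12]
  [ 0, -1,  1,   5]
A Jordan chain for λ = 3 of length 2:
v_1 = (2, -4, -4, 0)ᵀ
v_2 = (1, 0, 0, 0)ᵀ

Let N = A − (3)·I. We want v_2 with N^2 v_2 = 0 but N^1 v_2 ≠ 0; then v_{j-1} := N · v_j for j = 2, …, 2.

Pick v_2 = (1, 0, 0, 0)ᵀ.
Then v_1 = N · v_2 = (2, -4, -4, 0)ᵀ.

Sanity check: (A − (3)·I) v_1 = (0, 0, 0, 0)ᵀ = 0. ✓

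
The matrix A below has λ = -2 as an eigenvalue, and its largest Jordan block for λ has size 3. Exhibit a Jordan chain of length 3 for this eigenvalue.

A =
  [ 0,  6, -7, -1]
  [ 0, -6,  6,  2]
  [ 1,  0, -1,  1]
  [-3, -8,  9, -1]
A Jordan chain for λ = -2 of length 3:
v_1 = (-4, 0, -2, 6)ᵀ
v_2 = (6, -4, 0, -8)ᵀ
v_3 = (0, 1, 0, 0)ᵀ

Let N = A − (-2)·I. We want v_3 with N^3 v_3 = 0 but N^2 v_3 ≠ 0; then v_{j-1} := N · v_j for j = 3, …, 2.

Pick v_3 = (0, 1, 0, 0)ᵀ.
Then v_2 = N · v_3 = (6, -4, 0, -8)ᵀ.
Then v_1 = N · v_2 = (-4, 0, -2, 6)ᵀ.

Sanity check: (A − (-2)·I) v_1 = (0, 0, 0, 0)ᵀ = 0. ✓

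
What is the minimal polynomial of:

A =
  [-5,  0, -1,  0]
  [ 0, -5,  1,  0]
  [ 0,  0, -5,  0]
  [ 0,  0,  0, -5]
x^2 + 10*x + 25

The characteristic polynomial is χ_A(x) = (x + 5)^4, so the eigenvalues are known. The minimal polynomial is
  m_A(x) = Π_λ (x − λ)^{k_λ}
where k_λ is the size of the *largest* Jordan block for λ (equivalently, the smallest k with (A − λI)^k v = 0 for every generalised eigenvector v of λ).

  λ = -5: largest Jordan block has size 2, contributing (x + 5)^2

So m_A(x) = (x + 5)^2 = x^2 + 10*x + 25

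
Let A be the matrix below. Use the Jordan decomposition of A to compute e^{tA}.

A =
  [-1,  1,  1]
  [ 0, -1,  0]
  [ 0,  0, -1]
e^{tA} =
  [exp(-t), t*exp(-t), t*exp(-t)]
  [0, exp(-t), 0]
  [0, 0, exp(-t)]

Strategy: write A = P · J · P⁻¹ where J is a Jordan canonical form, so e^{tA} = P · e^{tJ} · P⁻¹, and e^{tJ} can be computed block-by-block.

A has Jordan form
J =
  [-1,  1,  0]
  [ 0, -1,  0]
  [ 0,  0, -1]
(up to reordering of blocks).

Per-block formulas:
  For a 1×1 block at λ = -1: exp(t · [-1]) = [e^(-1t)].
  For a 2×2 Jordan block J_2(-1): exp(t · J_2(-1)) = e^(-1t)·(I + t·N), where N is the 2×2 nilpotent shift.

After assembling e^{tJ} and conjugating by P, we get:

e^{tA} =
  [exp(-t), t*exp(-t), t*exp(-t)]
  [0, exp(-t), 0]
  [0, 0, exp(-t)]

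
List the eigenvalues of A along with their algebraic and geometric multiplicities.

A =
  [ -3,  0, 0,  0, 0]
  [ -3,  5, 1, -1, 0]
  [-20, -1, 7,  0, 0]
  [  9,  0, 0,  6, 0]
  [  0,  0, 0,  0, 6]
λ = -3: alg = 1, geom = 1; λ = 6: alg = 4, geom = 2

Step 1 — factor the characteristic polynomial to read off the algebraic multiplicities:
  χ_A(x) = (x - 6)^4*(x + 3)

Step 2 — compute geometric multiplicities via the rank-nullity identity g(λ) = n − rank(A − λI):
  rank(A − (-3)·I) = 4, so dim ker(A − (-3)·I) = n − 4 = 1
  rank(A − (6)·I) = 3, so dim ker(A − (6)·I) = n − 3 = 2

Summary:
  λ = -3: algebraic multiplicity = 1, geometric multiplicity = 1
  λ = 6: algebraic multiplicity = 4, geometric multiplicity = 2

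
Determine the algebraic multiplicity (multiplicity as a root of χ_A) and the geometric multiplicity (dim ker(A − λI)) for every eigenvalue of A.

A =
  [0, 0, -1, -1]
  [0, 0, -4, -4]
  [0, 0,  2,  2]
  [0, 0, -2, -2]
λ = 0: alg = 4, geom = 3

Step 1 — factor the characteristic polynomial to read off the algebraic multiplicities:
  χ_A(x) = x^4

Step 2 — compute geometric multiplicities via the rank-nullity identity g(λ) = n − rank(A − λI):
  rank(A − (0)·I) = 1, so dim ker(A − (0)·I) = n − 1 = 3

Summary:
  λ = 0: algebraic multiplicity = 4, geometric multiplicity = 3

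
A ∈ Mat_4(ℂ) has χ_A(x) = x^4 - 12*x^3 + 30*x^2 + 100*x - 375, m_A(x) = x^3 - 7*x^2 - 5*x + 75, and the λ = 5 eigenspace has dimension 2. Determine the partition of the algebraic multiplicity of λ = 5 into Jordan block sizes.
Block sizes for λ = 5: [2, 1]

Step 1 — from the characteristic polynomial, algebraic multiplicity of λ = 5 is 3. From dim ker(A − (5)·I) = 2, there are exactly 2 Jordan blocks for λ = 5.
Step 2 — from the minimal polynomial, the factor (x − 5)^2 tells us the largest block for λ = 5 has size 2.
Step 3 — with total size 3, 2 blocks, and largest block 2, the block sizes (in nonincreasing order) are [2, 1].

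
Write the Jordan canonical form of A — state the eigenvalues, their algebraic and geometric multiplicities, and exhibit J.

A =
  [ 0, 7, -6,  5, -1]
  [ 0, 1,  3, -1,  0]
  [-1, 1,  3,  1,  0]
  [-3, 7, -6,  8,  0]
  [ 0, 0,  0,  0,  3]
J_3(3) ⊕ J_2(3)

The characteristic polynomial is
  det(x·I − A) = x^5 - 15*x^4 + 90*x^3 - 270*x^2 + 405*x - 243 = (x - 3)^5

Eigenvalues and multiplicities (the geometric multiplicity of λ is n − rank(A − λI), which equals the number of Jordan blocks for λ):
  λ = 3: algebraic multiplicity = 5, geometric multiplicity = 2

Determining the block sizes for each eigenvalue:
  λ = 3: with am = 5 and gm = 2, the partition is not yet determined (e.g. several partitions of 5 into 2 parts exist). Let N = A − (3)·I. Computing rank(N^1) = 3, rank(N^2) = 1, rank(N^3) = 0; the number of blocks of size ≥ j is rank(N^{j−1}) − rank(N^j), giving [2, 2, 1]. So we have 1 block(s) of size 3, 1 block(s) of size 2 → block sizes [3, 2]

Assembling the blocks gives a Jordan form
J =
  [3, 1, 0, 0, 0]
  [0, 3, 1, 0, 0]
  [0, 0, 3, 0, 0]
  [0, 0, 0, 3, 1]
  [0, 0, 0, 0, 3]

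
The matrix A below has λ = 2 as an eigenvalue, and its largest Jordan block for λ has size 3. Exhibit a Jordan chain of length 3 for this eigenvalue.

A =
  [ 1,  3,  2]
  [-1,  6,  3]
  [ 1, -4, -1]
A Jordan chain for λ = 2 of length 3:
v_1 = (1, 1, -1)ᵀ
v_2 = (3, 4, -4)ᵀ
v_3 = (0, 1, 0)ᵀ

Let N = A − (2)·I. We want v_3 with N^3 v_3 = 0 but N^2 v_3 ≠ 0; then v_{j-1} := N · v_j for j = 3, …, 2.

Pick v_3 = (0, 1, 0)ᵀ.
Then v_2 = N · v_3 = (3, 4, -4)ᵀ.
Then v_1 = N · v_2 = (1, 1, -1)ᵀ.

Sanity check: (A − (2)·I) v_1 = (0, 0, 0)ᵀ = 0. ✓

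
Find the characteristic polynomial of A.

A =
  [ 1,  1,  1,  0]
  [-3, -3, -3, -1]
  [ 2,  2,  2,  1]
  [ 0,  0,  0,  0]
x^4

Expanding det(x·I − A) (e.g. by cofactor expansion or by noting that A is similar to its Jordan form J, which has the same characteristic polynomial as A) gives
  χ_A(x) = x^4
which factors as x^4. The eigenvalues (with algebraic multiplicities) are λ = 0 with multiplicity 4.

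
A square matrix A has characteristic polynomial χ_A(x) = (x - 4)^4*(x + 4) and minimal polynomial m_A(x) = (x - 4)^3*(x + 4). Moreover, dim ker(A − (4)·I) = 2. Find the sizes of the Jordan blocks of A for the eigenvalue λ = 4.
Block sizes for λ = 4: [3, 1]

Step 1 — from the characteristic polynomial, algebraic multiplicity of λ = 4 is 4. From dim ker(A − (4)·I) = 2, there are exactly 2 Jordan blocks for λ = 4.
Step 2 — from the minimal polynomial, the factor (x − 4)^3 tells us the largest block for λ = 4 has size 3.
Step 3 — with total size 4, 2 blocks, and largest block 3, the block sizes (in nonincreasing order) are [3, 1].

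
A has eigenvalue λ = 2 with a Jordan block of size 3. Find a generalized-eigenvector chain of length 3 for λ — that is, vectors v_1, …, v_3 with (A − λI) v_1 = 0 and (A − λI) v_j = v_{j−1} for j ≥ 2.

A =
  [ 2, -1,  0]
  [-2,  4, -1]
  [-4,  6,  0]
A Jordan chain for λ = 2 of length 3:
v_1 = (2, 0, -4)ᵀ
v_2 = (0, -2, -4)ᵀ
v_3 = (1, 0, 0)ᵀ

Let N = A − (2)·I. We want v_3 with N^3 v_3 = 0 but N^2 v_3 ≠ 0; then v_{j-1} := N · v_j for j = 3, …, 2.

Pick v_3 = (1, 0, 0)ᵀ.
Then v_2 = N · v_3 = (0, -2, -4)ᵀ.
Then v_1 = N · v_2 = (2, 0, -4)ᵀ.

Sanity check: (A − (2)·I) v_1 = (0, 0, 0)ᵀ = 0. ✓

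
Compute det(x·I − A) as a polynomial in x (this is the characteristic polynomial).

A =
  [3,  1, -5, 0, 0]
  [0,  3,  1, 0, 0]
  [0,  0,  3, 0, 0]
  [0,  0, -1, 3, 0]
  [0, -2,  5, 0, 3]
x^5 - 15*x^4 + 90*x^3 - 270*x^2 + 405*x - 243

Expanding det(x·I − A) (e.g. by cofactor expansion or by noting that A is similar to its Jordan form J, which has the same characteristic polynomial as A) gives
  χ_A(x) = x^5 - 15*x^4 + 90*x^3 - 270*x^2 + 405*x - 243
which factors as (x - 3)^5. The eigenvalues (with algebraic multiplicities) are λ = 3 with multiplicity 5.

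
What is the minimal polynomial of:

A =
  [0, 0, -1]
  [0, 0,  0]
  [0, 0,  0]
x^2

The characteristic polynomial is χ_A(x) = x^3, so the eigenvalues are known. The minimal polynomial is
  m_A(x) = Π_λ (x − λ)^{k_λ}
where k_λ is the size of the *largest* Jordan block for λ (equivalently, the smallest k with (A − λI)^k v = 0 for every generalised eigenvector v of λ).

  λ = 0: largest Jordan block has size 2, contributing (x − 0)^2

So m_A(x) = x^2 = x^2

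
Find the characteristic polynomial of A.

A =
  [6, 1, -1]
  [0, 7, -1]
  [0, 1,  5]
x^3 - 18*x^2 + 108*x - 216

Expanding det(x·I − A) (e.g. by cofactor expansion or by noting that A is similar to its Jordan form J, which has the same characteristic polynomial as A) gives
  χ_A(x) = x^3 - 18*x^2 + 108*x - 216
which factors as (x - 6)^3. The eigenvalues (with algebraic multiplicities) are λ = 6 with multiplicity 3.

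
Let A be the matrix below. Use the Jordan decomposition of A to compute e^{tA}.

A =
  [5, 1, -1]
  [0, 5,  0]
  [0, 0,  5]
e^{tA} =
  [exp(5*t), t*exp(5*t), -t*exp(5*t)]
  [0, exp(5*t), 0]
  [0, 0, exp(5*t)]

Strategy: write A = P · J · P⁻¹ where J is a Jordan canonical form, so e^{tA} = P · e^{tJ} · P⁻¹, and e^{tJ} can be computed block-by-block.

A has Jordan form
J =
  [5, 1, 0]
  [0, 5, 0]
  [0, 0, 5]
(up to reordering of blocks).

Per-block formulas:
  For a 1×1 block at λ = 5: exp(t · [5]) = [e^(5t)].
  For a 2×2 Jordan block J_2(5): exp(t · J_2(5)) = e^(5t)·(I + t·N), where N is the 2×2 nilpotent shift.

After assembling e^{tJ} and conjugating by P, we get:

e^{tA} =
  [exp(5*t), t*exp(5*t), -t*exp(5*t)]
  [0, exp(5*t), 0]
  [0, 0, exp(5*t)]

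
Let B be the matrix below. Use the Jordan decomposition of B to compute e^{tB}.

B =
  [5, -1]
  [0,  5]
e^{tB} =
  [exp(5*t), -t*exp(5*t)]
  [0, exp(5*t)]

Strategy: write B = P · J · P⁻¹ where J is a Jordan canonical form, so e^{tB} = P · e^{tJ} · P⁻¹, and e^{tJ} can be computed block-by-block.

B has Jordan form
J =
  [5, 1]
  [0, 5]
(up to reordering of blocks).

Per-block formulas:
  For a 2×2 Jordan block J_2(5): exp(t · J_2(5)) = e^(5t)·(I + t·N), where N is the 2×2 nilpotent shift.

After assembling e^{tJ} and conjugating by P, we get:

e^{tB} =
  [exp(5*t), -t*exp(5*t)]
  [0, exp(5*t)]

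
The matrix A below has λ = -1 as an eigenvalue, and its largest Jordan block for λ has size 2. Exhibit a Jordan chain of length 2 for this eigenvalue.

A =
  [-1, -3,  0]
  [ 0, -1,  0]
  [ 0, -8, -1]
A Jordan chain for λ = -1 of length 2:
v_1 = (-3, 0, -8)ᵀ
v_2 = (0, 1, 0)ᵀ

Let N = A − (-1)·I. We want v_2 with N^2 v_2 = 0 but N^1 v_2 ≠ 0; then v_{j-1} := N · v_j for j = 2, …, 2.

Pick v_2 = (0, 1, 0)ᵀ.
Then v_1 = N · v_2 = (-3, 0, -8)ᵀ.

Sanity check: (A − (-1)·I) v_1 = (0, 0, 0)ᵀ = 0. ✓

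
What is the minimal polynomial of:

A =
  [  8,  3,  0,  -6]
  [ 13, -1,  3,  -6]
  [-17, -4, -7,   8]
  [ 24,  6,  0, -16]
x^3 + 12*x^2 + 48*x + 64

The characteristic polynomial is χ_A(x) = (x + 4)^4, so the eigenvalues are known. The minimal polynomial is
  m_A(x) = Π_λ (x − λ)^{k_λ}
where k_λ is the size of the *largest* Jordan block for λ (equivalently, the smallest k with (A − λI)^k v = 0 for every generalised eigenvector v of λ).

  λ = -4: largest Jordan block has size 3, contributing (x + 4)^3

So m_A(x) = (x + 4)^3 = x^3 + 12*x^2 + 48*x + 64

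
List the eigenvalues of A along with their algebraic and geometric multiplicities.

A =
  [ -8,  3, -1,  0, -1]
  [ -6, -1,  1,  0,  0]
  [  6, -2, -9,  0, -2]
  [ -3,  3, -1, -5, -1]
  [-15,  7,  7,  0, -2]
λ = -5: alg = 5, geom = 3

Step 1 — factor the characteristic polynomial to read off the algebraic multiplicities:
  χ_A(x) = (x + 5)^5

Step 2 — compute geometric multiplicities via the rank-nullity identity g(λ) = n − rank(A − λI):
  rank(A − (-5)·I) = 2, so dim ker(A − (-5)·I) = n − 2 = 3

Summary:
  λ = -5: algebraic multiplicity = 5, geometric multiplicity = 3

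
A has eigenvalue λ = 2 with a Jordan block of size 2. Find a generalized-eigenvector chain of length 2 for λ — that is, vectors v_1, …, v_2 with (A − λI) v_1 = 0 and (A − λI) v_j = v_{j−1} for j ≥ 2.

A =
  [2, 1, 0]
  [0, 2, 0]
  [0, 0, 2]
A Jordan chain for λ = 2 of length 2:
v_1 = (1, 0, 0)ᵀ
v_2 = (0, 1, 0)ᵀ

Let N = A − (2)·I. We want v_2 with N^2 v_2 = 0 but N^1 v_2 ≠ 0; then v_{j-1} := N · v_j for j = 2, …, 2.

Pick v_2 = (0, 1, 0)ᵀ.
Then v_1 = N · v_2 = (1, 0, 0)ᵀ.

Sanity check: (A − (2)·I) v_1 = (0, 0, 0)ᵀ = 0. ✓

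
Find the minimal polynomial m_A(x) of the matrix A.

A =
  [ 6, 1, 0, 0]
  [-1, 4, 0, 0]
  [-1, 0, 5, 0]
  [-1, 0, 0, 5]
x^3 - 15*x^2 + 75*x - 125

The characteristic polynomial is χ_A(x) = (x - 5)^4, so the eigenvalues are known. The minimal polynomial is
  m_A(x) = Π_λ (x − λ)^{k_λ}
where k_λ is the size of the *largest* Jordan block for λ (equivalently, the smallest k with (A − λI)^k v = 0 for every generalised eigenvector v of λ).

  λ = 5: largest Jordan block has size 3, contributing (x − 5)^3

So m_A(x) = (x - 5)^3 = x^3 - 15*x^2 + 75*x - 125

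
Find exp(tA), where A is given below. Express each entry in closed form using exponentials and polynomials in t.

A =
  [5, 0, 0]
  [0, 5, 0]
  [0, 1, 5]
e^{tA} =
  [exp(5*t), 0, 0]
  [0, exp(5*t), 0]
  [0, t*exp(5*t), exp(5*t)]

Strategy: write A = P · J · P⁻¹ where J is a Jordan canonical form, so e^{tA} = P · e^{tJ} · P⁻¹, and e^{tJ} can be computed block-by-block.

A has Jordan form
J =
  [5, 1, 0]
  [0, 5, 0]
  [0, 0, 5]
(up to reordering of blocks).

Per-block formulas:
  For a 1×1 block at λ = 5: exp(t · [5]) = [e^(5t)].
  For a 2×2 Jordan block J_2(5): exp(t · J_2(5)) = e^(5t)·(I + t·N), where N is the 2×2 nilpotent shift.

After assembling e^{tJ} and conjugating by P, we get:

e^{tA} =
  [exp(5*t), 0, 0]
  [0, exp(5*t), 0]
  [0, t*exp(5*t), exp(5*t)]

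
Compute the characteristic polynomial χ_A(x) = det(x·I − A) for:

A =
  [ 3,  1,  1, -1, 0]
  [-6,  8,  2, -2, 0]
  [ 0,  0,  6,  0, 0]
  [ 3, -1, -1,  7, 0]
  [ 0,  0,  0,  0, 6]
x^5 - 30*x^4 + 360*x^3 - 2160*x^2 + 6480*x - 7776

Expanding det(x·I − A) (e.g. by cofactor expansion or by noting that A is similar to its Jordan form J, which has the same characteristic polynomial as A) gives
  χ_A(x) = x^5 - 30*x^4 + 360*x^3 - 2160*x^2 + 6480*x - 7776
which factors as (x - 6)^5. The eigenvalues (with algebraic multiplicities) are λ = 6 with multiplicity 5.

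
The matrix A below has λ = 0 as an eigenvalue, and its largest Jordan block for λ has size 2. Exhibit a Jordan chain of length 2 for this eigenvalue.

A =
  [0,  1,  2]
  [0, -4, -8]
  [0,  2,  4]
A Jordan chain for λ = 0 of length 2:
v_1 = (1, -4, 2)ᵀ
v_2 = (0, 1, 0)ᵀ

Let N = A − (0)·I. We want v_2 with N^2 v_2 = 0 but N^1 v_2 ≠ 0; then v_{j-1} := N · v_j for j = 2, …, 2.

Pick v_2 = (0, 1, 0)ᵀ.
Then v_1 = N · v_2 = (1, -4, 2)ᵀ.

Sanity check: (A − (0)·I) v_1 = (0, 0, 0)ᵀ = 0. ✓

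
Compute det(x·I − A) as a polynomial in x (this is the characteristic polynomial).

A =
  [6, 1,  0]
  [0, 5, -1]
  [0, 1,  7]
x^3 - 18*x^2 + 108*x - 216

Expanding det(x·I − A) (e.g. by cofactor expansion or by noting that A is similar to its Jordan form J, which has the same characteristic polynomial as A) gives
  χ_A(x) = x^3 - 18*x^2 + 108*x - 216
which factors as (x - 6)^3. The eigenvalues (with algebraic multiplicities) are λ = 6 with multiplicity 3.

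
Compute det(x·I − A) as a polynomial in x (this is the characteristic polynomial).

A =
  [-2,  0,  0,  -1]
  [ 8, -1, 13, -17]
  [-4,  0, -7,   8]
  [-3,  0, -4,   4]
x^4 + 6*x^3 + 12*x^2 + 10*x + 3

Expanding det(x·I − A) (e.g. by cofactor expansion or by noting that A is similar to its Jordan form J, which has the same characteristic polynomial as A) gives
  χ_A(x) = x^4 + 6*x^3 + 12*x^2 + 10*x + 3
which factors as (x + 1)^3*(x + 3). The eigenvalues (with algebraic multiplicities) are λ = -3 with multiplicity 1, λ = -1 with multiplicity 3.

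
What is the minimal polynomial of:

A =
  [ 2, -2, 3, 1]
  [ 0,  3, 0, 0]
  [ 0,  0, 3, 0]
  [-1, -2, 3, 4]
x^2 - 6*x + 9

The characteristic polynomial is χ_A(x) = (x - 3)^4, so the eigenvalues are known. The minimal polynomial is
  m_A(x) = Π_λ (x − λ)^{k_λ}
where k_λ is the size of the *largest* Jordan block for λ (equivalently, the smallest k with (A − λI)^k v = 0 for every generalised eigenvector v of λ).

  λ = 3: largest Jordan block has size 2, contributing (x − 3)^2

So m_A(x) = (x - 3)^2 = x^2 - 6*x + 9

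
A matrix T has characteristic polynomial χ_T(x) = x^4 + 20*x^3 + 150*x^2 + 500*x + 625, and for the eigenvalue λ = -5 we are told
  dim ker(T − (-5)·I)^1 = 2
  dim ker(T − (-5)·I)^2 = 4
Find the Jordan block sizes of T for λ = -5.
Block sizes for λ = -5: [2, 2]

From the dimensions of kernels of powers, the number of Jordan blocks of size at least j is d_j − d_{j−1} where d_j = dim ker(N^j) (with d_0 = 0). Computing the differences gives [2, 2].
The number of blocks of size exactly k is (#blocks of size ≥ k) − (#blocks of size ≥ k + 1), so the partition is: 2 block(s) of size 2.
In nonincreasing order the block sizes are [2, 2].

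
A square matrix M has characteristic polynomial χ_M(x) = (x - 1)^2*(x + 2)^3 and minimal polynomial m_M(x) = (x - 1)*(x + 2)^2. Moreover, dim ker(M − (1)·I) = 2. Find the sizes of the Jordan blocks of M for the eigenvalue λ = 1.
Block sizes for λ = 1: [1, 1]

Step 1 — from the characteristic polynomial, algebraic multiplicity of λ = 1 is 2. From dim ker(M − (1)·I) = 2, there are exactly 2 Jordan blocks for λ = 1.
Step 2 — from the minimal polynomial, the factor (x − 1) tells us the largest block for λ = 1 has size 1.
Step 3 — with total size 2, 2 blocks, and largest block 1, the block sizes (in nonincreasing order) are [1, 1].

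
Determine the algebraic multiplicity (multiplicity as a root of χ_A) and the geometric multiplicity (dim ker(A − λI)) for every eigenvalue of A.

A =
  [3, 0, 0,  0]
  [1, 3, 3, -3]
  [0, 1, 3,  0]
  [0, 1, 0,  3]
λ = 3: alg = 4, geom = 2

Step 1 — factor the characteristic polynomial to read off the algebraic multiplicities:
  χ_A(x) = (x - 3)^4

Step 2 — compute geometric multiplicities via the rank-nullity identity g(λ) = n − rank(A − λI):
  rank(A − (3)·I) = 2, so dim ker(A − (3)·I) = n − 2 = 2

Summary:
  λ = 3: algebraic multiplicity = 4, geometric multiplicity = 2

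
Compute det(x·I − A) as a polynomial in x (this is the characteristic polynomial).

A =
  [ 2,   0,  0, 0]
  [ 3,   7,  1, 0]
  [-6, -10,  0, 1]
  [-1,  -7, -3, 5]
x^4 - 14*x^3 + 72*x^2 - 160*x + 128

Expanding det(x·I − A) (e.g. by cofactor expansion or by noting that A is similar to its Jordan form J, which has the same characteristic polynomial as A) gives
  χ_A(x) = x^4 - 14*x^3 + 72*x^2 - 160*x + 128
which factors as (x - 4)^3*(x - 2). The eigenvalues (with algebraic multiplicities) are λ = 2 with multiplicity 1, λ = 4 with multiplicity 3.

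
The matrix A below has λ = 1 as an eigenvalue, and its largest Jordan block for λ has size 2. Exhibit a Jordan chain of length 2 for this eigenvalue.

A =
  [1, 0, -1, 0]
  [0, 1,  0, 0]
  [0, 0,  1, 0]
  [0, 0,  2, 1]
A Jordan chain for λ = 1 of length 2:
v_1 = (-1, 0, 0, 2)ᵀ
v_2 = (0, 0, 1, 0)ᵀ

Let N = A − (1)·I. We want v_2 with N^2 v_2 = 0 but N^1 v_2 ≠ 0; then v_{j-1} := N · v_j for j = 2, …, 2.

Pick v_2 = (0, 0, 1, 0)ᵀ.
Then v_1 = N · v_2 = (-1, 0, 0, 2)ᵀ.

Sanity check: (A − (1)·I) v_1 = (0, 0, 0, 0)ᵀ = 0. ✓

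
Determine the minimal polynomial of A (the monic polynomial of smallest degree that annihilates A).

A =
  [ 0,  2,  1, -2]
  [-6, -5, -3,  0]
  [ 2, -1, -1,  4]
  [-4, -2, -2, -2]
x^3 + 6*x^2 + 12*x + 8

The characteristic polynomial is χ_A(x) = (x + 2)^4, so the eigenvalues are known. The minimal polynomial is
  m_A(x) = Π_λ (x − λ)^{k_λ}
where k_λ is the size of the *largest* Jordan block for λ (equivalently, the smallest k with (A − λI)^k v = 0 for every generalised eigenvector v of λ).

  λ = -2: largest Jordan block has size 3, contributing (x + 2)^3

So m_A(x) = (x + 2)^3 = x^3 + 6*x^2 + 12*x + 8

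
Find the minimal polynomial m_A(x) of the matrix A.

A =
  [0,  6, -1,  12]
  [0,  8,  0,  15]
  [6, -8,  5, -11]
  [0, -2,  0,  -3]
x^3 - 8*x^2 + 21*x - 18

The characteristic polynomial is χ_A(x) = (x - 3)^2*(x - 2)^2, so the eigenvalues are known. The minimal polynomial is
  m_A(x) = Π_λ (x − λ)^{k_λ}
where k_λ is the size of the *largest* Jordan block for λ (equivalently, the smallest k with (A − λI)^k v = 0 for every generalised eigenvector v of λ).

  λ = 2: largest Jordan block has size 1, contributing (x − 2)
  λ = 3: largest Jordan block has size 2, contributing (x − 3)^2

So m_A(x) = (x - 3)^2*(x - 2) = x^3 - 8*x^2 + 21*x - 18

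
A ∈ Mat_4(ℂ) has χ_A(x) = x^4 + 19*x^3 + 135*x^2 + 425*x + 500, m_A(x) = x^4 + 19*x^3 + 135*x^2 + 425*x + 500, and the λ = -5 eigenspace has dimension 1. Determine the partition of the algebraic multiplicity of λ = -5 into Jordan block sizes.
Block sizes for λ = -5: [3]

Step 1 — from the characteristic polynomial, algebraic multiplicity of λ = -5 is 3. From dim ker(A − (-5)·I) = 1, there are exactly 1 Jordan blocks for λ = -5.
Step 2 — from the minimal polynomial, the factor (x + 5)^3 tells us the largest block for λ = -5 has size 3.
Step 3 — with total size 3, 1 blocks, and largest block 3, the block sizes (in nonincreasing order) are [3].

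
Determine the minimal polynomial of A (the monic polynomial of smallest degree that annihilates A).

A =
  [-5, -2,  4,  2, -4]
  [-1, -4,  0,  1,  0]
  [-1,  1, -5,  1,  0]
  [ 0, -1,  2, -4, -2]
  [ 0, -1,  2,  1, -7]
x^3 + 15*x^2 + 75*x + 125

The characteristic polynomial is χ_A(x) = (x + 5)^5, so the eigenvalues are known. The minimal polynomial is
  m_A(x) = Π_λ (x − λ)^{k_λ}
where k_λ is the size of the *largest* Jordan block for λ (equivalently, the smallest k with (A − λI)^k v = 0 for every generalised eigenvector v of λ).

  λ = -5: largest Jordan block has size 3, contributing (x + 5)^3

So m_A(x) = (x + 5)^3 = x^3 + 15*x^2 + 75*x + 125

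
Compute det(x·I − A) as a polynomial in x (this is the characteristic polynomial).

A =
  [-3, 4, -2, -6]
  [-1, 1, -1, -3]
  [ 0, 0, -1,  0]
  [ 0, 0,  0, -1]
x^4 + 4*x^3 + 6*x^2 + 4*x + 1

Expanding det(x·I − A) (e.g. by cofactor expansion or by noting that A is similar to its Jordan form J, which has the same characteristic polynomial as A) gives
  χ_A(x) = x^4 + 4*x^3 + 6*x^2 + 4*x + 1
which factors as (x + 1)^4. The eigenvalues (with algebraic multiplicities) are λ = -1 with multiplicity 4.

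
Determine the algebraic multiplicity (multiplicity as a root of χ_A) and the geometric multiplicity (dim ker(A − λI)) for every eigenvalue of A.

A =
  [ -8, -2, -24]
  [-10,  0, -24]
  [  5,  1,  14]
λ = 2: alg = 3, geom = 2

Step 1 — factor the characteristic polynomial to read off the algebraic multiplicities:
  χ_A(x) = (x - 2)^3

Step 2 — compute geometric multiplicities via the rank-nullity identity g(λ) = n − rank(A − λI):
  rank(A − (2)·I) = 1, so dim ker(A − (2)·I) = n − 1 = 2

Summary:
  λ = 2: algebraic multiplicity = 3, geometric multiplicity = 2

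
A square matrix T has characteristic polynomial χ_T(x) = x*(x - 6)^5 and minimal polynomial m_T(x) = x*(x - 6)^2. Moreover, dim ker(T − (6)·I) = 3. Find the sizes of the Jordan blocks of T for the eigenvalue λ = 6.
Block sizes for λ = 6: [2, 2, 1]

Step 1 — from the characteristic polynomial, algebraic multiplicity of λ = 6 is 5. From dim ker(T − (6)·I) = 3, there are exactly 3 Jordan blocks for λ = 6.
Step 2 — from the minimal polynomial, the factor (x − 6)^2 tells us the largest block for λ = 6 has size 2.
Step 3 — with total size 5, 3 blocks, and largest block 2, the block sizes (in nonincreasing order) are [2, 2, 1].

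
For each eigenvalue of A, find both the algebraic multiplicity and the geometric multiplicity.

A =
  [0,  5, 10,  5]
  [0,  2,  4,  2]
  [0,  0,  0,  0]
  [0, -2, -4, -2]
λ = 0: alg = 4, geom = 3

Step 1 — factor the characteristic polynomial to read off the algebraic multiplicities:
  χ_A(x) = x^4

Step 2 — compute geometric multiplicities via the rank-nullity identity g(λ) = n − rank(A − λI):
  rank(A − (0)·I) = 1, so dim ker(A − (0)·I) = n − 1 = 3

Summary:
  λ = 0: algebraic multiplicity = 4, geometric multiplicity = 3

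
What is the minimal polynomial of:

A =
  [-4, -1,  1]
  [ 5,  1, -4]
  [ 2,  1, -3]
x^3 + 6*x^2 + 12*x + 8

The characteristic polynomial is χ_A(x) = (x + 2)^3, so the eigenvalues are known. The minimal polynomial is
  m_A(x) = Π_λ (x − λ)^{k_λ}
where k_λ is the size of the *largest* Jordan block for λ (equivalently, the smallest k with (A − λI)^k v = 0 for every generalised eigenvector v of λ).

  λ = -2: largest Jordan block has size 3, contributing (x + 2)^3

So m_A(x) = (x + 2)^3 = x^3 + 6*x^2 + 12*x + 8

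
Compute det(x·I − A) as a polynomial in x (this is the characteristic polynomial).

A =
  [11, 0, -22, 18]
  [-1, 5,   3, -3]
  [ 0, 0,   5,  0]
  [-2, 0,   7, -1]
x^4 - 20*x^3 + 150*x^2 - 500*x + 625

Expanding det(x·I − A) (e.g. by cofactor expansion or by noting that A is similar to its Jordan form J, which has the same characteristic polynomial as A) gives
  χ_A(x) = x^4 - 20*x^3 + 150*x^2 - 500*x + 625
which factors as (x - 5)^4. The eigenvalues (with algebraic multiplicities) are λ = 5 with multiplicity 4.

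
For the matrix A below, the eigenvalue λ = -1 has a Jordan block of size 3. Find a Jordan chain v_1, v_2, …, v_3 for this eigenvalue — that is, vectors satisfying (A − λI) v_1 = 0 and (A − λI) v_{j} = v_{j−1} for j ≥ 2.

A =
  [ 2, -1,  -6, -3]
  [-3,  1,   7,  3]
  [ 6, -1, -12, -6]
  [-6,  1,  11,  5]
A Jordan chain for λ = -1 of length 3:
v_1 = (-6, 9, -9, 9)ᵀ
v_2 = (3, -3, 6, -6)ᵀ
v_3 = (1, 0, 0, 0)ᵀ

Let N = A − (-1)·I. We want v_3 with N^3 v_3 = 0 but N^2 v_3 ≠ 0; then v_{j-1} := N · v_j for j = 3, …, 2.

Pick v_3 = (1, 0, 0, 0)ᵀ.
Then v_2 = N · v_3 = (3, -3, 6, -6)ᵀ.
Then v_1 = N · v_2 = (-6, 9, -9, 9)ᵀ.

Sanity check: (A − (-1)·I) v_1 = (0, 0, 0, 0)ᵀ = 0. ✓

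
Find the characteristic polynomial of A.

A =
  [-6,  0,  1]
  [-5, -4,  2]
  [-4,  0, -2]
x^3 + 12*x^2 + 48*x + 64

Expanding det(x·I − A) (e.g. by cofactor expansion or by noting that A is similar to its Jordan form J, which has the same characteristic polynomial as A) gives
  χ_A(x) = x^3 + 12*x^2 + 48*x + 64
which factors as (x + 4)^3. The eigenvalues (with algebraic multiplicities) are λ = -4 with multiplicity 3.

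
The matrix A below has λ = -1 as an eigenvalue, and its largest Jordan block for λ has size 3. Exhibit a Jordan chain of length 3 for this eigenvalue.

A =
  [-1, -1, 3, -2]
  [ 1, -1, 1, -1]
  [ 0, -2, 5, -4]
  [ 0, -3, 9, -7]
A Jordan chain for λ = -1 of length 3:
v_1 = (-1, 0, -2, -3)ᵀ
v_2 = (0, 1, 0, 0)ᵀ
v_3 = (1, 0, 0, 0)ᵀ

Let N = A − (-1)·I. We want v_3 with N^3 v_3 = 0 but N^2 v_3 ≠ 0; then v_{j-1} := N · v_j for j = 3, …, 2.

Pick v_3 = (1, 0, 0, 0)ᵀ.
Then v_2 = N · v_3 = (0, 1, 0, 0)ᵀ.
Then v_1 = N · v_2 = (-1, 0, -2, -3)ᵀ.

Sanity check: (A − (-1)·I) v_1 = (0, 0, 0, 0)ᵀ = 0. ✓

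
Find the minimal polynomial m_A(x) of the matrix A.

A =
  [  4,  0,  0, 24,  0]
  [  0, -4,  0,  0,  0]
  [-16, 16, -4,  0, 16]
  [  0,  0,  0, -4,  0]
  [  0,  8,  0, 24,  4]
x^2 - 16

The characteristic polynomial is χ_A(x) = (x - 4)^2*(x + 4)^3, so the eigenvalues are known. The minimal polynomial is
  m_A(x) = Π_λ (x − λ)^{k_λ}
where k_λ is the size of the *largest* Jordan block for λ (equivalently, the smallest k with (A − λI)^k v = 0 for every generalised eigenvector v of λ).

  λ = -4: largest Jordan block has size 1, contributing (x + 4)
  λ = 4: largest Jordan block has size 1, contributing (x − 4)

So m_A(x) = (x - 4)*(x + 4) = x^2 - 16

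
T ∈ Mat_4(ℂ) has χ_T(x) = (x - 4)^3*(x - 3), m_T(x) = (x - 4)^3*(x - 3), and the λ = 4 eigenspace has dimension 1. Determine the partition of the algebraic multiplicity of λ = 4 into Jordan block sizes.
Block sizes for λ = 4: [3]

Step 1 — from the characteristic polynomial, algebraic multiplicity of λ = 4 is 3. From dim ker(T − (4)·I) = 1, there are exactly 1 Jordan blocks for λ = 4.
Step 2 — from the minimal polynomial, the factor (x − 4)^3 tells us the largest block for λ = 4 has size 3.
Step 3 — with total size 3, 1 blocks, and largest block 3, the block sizes (in nonincreasing order) are [3].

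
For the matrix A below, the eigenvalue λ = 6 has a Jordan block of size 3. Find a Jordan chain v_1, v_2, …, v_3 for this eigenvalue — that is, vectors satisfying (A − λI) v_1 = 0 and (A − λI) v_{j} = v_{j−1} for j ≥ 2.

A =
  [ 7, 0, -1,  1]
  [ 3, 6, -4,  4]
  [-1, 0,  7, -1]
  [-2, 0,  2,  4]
A Jordan chain for λ = 6 of length 3:
v_1 = (0, -1, 0, 0)ᵀ
v_2 = (1, 3, -1, -2)ᵀ
v_3 = (1, 0, 0, 0)ᵀ

Let N = A − (6)·I. We want v_3 with N^3 v_3 = 0 but N^2 v_3 ≠ 0; then v_{j-1} := N · v_j for j = 3, …, 2.

Pick v_3 = (1, 0, 0, 0)ᵀ.
Then v_2 = N · v_3 = (1, 3, -1, -2)ᵀ.
Then v_1 = N · v_2 = (0, -1, 0, 0)ᵀ.

Sanity check: (A − (6)·I) v_1 = (0, 0, 0, 0)ᵀ = 0. ✓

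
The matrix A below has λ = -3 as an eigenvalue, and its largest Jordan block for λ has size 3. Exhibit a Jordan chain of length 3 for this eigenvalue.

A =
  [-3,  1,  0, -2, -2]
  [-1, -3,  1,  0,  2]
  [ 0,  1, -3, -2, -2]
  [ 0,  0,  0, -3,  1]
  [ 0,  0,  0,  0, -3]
A Jordan chain for λ = -3 of length 3:
v_1 = (-1, 0, -1, 0, 0)ᵀ
v_2 = (0, -1, 0, 0, 0)ᵀ
v_3 = (1, 0, 0, 0, 0)ᵀ

Let N = A − (-3)·I. We want v_3 with N^3 v_3 = 0 but N^2 v_3 ≠ 0; then v_{j-1} := N · v_j for j = 3, …, 2.

Pick v_3 = (1, 0, 0, 0, 0)ᵀ.
Then v_2 = N · v_3 = (0, -1, 0, 0, 0)ᵀ.
Then v_1 = N · v_2 = (-1, 0, -1, 0, 0)ᵀ.

Sanity check: (A − (-3)·I) v_1 = (0, 0, 0, 0, 0)ᵀ = 0. ✓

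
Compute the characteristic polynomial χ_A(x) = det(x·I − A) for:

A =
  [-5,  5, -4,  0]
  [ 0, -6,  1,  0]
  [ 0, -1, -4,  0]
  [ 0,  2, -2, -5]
x^4 + 20*x^3 + 150*x^2 + 500*x + 625

Expanding det(x·I − A) (e.g. by cofactor expansion or by noting that A is similar to its Jordan form J, which has the same characteristic polynomial as A) gives
  χ_A(x) = x^4 + 20*x^3 + 150*x^2 + 500*x + 625
which factors as (x + 5)^4. The eigenvalues (with algebraic multiplicities) are λ = -5 with multiplicity 4.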